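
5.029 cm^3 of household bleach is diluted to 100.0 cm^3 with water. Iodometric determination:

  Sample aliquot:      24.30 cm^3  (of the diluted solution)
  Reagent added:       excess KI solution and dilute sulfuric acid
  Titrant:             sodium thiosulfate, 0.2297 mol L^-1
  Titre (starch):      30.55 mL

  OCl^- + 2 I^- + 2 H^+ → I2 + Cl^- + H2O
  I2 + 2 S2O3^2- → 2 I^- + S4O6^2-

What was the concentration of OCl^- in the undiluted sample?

2.871 mol/L

n(S2O3^2-) = 0.03055 × 0.2297 = 7.017 × 10^-3 mol
n(I2) = n(S2O3^2-)/2 = 3.509 × 10^-3 mol
n(OCl^-) in the aliquot = 3.509 × 10^-3 mol (1:1 ratio)
[OCl^-]_dilute = 3.509 × 10^-3 / 0.02430 = 0.1444 mol/L
[OCl^-]_original = 0.1444 × 100.0/5.029 = 2.871 mol/L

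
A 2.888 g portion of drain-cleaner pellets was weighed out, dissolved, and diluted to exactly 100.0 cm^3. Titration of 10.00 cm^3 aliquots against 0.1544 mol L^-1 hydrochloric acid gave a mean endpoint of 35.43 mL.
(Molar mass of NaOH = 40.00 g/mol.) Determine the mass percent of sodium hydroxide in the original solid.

75.77 %

NaOH + HCl → NaCl + H2O
n(HCl) per titration = 0.03543 × 0.1544 = 5.470 × 10^-3 mol
n(NaOH) in each aliquot = 5.470 × 10^-3 mol (1:1 ratio)
n(NaOH) in the whole flask = 5.470 × 10^-3 × 100.0/10.00 = 0.05470 mol
mass of NaOH = 0.05470 × 40.00 = 2.188 g
% NaOH = 2.188 / 2.888 × 100 = 75.77 %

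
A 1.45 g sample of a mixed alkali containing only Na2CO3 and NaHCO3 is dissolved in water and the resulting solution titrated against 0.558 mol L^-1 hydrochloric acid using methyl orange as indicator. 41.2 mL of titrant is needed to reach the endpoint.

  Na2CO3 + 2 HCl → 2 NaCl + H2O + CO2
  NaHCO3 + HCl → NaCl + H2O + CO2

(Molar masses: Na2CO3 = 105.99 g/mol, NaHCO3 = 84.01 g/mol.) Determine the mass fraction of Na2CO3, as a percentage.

n(HCl) = 0.0412 × 0.558 = 0.0230 mol
Let x = n(Na2CO3), y = n(NaHCO3).
Titrant: 2x + 1y = 0.0230;  mass: 105.99x + 84.01y = 1.45
Solving, x = 7.76 × 10^-3 mol, y = 7.47 × 10^-3 mol
mass of Na2CO3 = 7.76 × 10^-3 × 105.99 = 0.822 g
% Na2CO3 = 0.822 / 1.45 × 100 = 56.7 %

56.7 %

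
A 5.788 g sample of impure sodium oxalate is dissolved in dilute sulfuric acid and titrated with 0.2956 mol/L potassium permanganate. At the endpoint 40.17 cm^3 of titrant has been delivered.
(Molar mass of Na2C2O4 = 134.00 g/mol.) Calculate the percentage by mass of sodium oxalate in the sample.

68.73 %

2 MnO4^- + 5 C2O4^2- + 16 H^+ → 2 Mn^2+ + 10 CO2 + 8 H2O
n(KMnO4) = 0.04017 L × 0.2956 mol/L = 0.01187 mol
From the 5:2 ratio, n(Na2C2O4) = 5/2 × 0.01187 = 0.02969 mol
mass of Na2C2O4 = 0.02969 × 134.00 g/mol = 3.978 g
% Na2C2O4 = 3.978 / 5.788 × 100 = 68.73 %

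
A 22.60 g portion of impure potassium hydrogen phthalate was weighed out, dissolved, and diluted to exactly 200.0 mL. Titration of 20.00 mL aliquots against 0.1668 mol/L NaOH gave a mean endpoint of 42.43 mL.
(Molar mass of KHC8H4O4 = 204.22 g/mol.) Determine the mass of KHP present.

KHC8H4O4 + NaOH → KNaC8H4O4 + H2O
n(NaOH) per titration = 0.04243 × 0.1668 = 7.077 × 10^-3 mol
n(KHC8H4O4) in each aliquot = 7.077 × 10^-3 mol (1:1 ratio)
n(KHC8H4O4) in the whole flask = 7.077 × 10^-3 × 200.0/20.00 = 0.07077 mol
mass of KHC8H4O4 = 0.07077 × 204.22 = 14.45 g

14.45 g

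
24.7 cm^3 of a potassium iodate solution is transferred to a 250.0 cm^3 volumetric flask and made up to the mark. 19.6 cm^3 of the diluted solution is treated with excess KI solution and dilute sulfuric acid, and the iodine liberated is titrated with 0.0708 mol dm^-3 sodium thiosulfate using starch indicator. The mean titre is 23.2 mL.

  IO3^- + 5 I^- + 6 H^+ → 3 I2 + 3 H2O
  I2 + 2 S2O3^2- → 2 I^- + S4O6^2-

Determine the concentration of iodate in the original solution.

0.141 mol/L

n(S2O3^2-) = 0.0232 × 0.0708 = 1.64 × 10^-3 mol
n(I2) = n(S2O3^2-)/2 = 8.21 × 10^-4 mol
From the 1:3 ratio, n(IO3^-) in the aliquot = 1/3 × 8.21 × 10^-4 = 2.74 × 10^-4 mol
[IO3^-]_dilute = 2.74 × 10^-4 / 0.0196 = 0.0140 mol/L
[IO3^-]_original = 0.0140 × 250.0/24.7 = 0.141 mol/L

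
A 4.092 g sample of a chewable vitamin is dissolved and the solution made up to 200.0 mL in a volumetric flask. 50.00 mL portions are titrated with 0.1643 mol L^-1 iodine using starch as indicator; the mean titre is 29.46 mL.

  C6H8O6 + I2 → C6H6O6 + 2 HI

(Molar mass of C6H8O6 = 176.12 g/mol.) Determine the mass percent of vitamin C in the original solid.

83.33 %

n(I2) per titration = 0.02946 × 0.1643 = 4.840 × 10^-3 mol
n(C6H8O6) in each aliquot = 4.840 × 10^-3 mol (1:1 ratio)
n(C6H8O6) in the whole flask = 4.840 × 10^-3 × 200.0/50.00 = 0.01936 mol
mass of C6H8O6 = 0.01936 × 176.12 = 3.410 g
% C6H8O6 = 3.410 / 4.092 × 100 = 83.33 %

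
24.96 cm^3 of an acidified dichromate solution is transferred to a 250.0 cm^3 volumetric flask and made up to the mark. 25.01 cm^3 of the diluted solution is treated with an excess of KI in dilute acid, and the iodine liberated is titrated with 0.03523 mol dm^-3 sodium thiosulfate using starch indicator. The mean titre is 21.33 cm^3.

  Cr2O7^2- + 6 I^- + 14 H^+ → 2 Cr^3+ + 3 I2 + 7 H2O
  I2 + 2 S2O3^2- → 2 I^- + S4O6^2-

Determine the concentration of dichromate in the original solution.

0.05016 mol/L

n(S2O3^2-) = 0.02133 × 0.03523 = 7.515 × 10^-4 mol
n(I2) = n(S2O3^2-)/2 = 3.757 × 10^-4 mol
From the 1:3 ratio, n(Cr2O7^2-) in the aliquot = 1/3 × 3.757 × 10^-4 = 1.252 × 10^-4 mol
[Cr2O7^2-]_dilute = 1.252 × 10^-4 / 0.02501 = 0.005008 mol/L
[Cr2O7^2-]_original = 0.005008 × 250.0/24.96 = 0.05016 mol/L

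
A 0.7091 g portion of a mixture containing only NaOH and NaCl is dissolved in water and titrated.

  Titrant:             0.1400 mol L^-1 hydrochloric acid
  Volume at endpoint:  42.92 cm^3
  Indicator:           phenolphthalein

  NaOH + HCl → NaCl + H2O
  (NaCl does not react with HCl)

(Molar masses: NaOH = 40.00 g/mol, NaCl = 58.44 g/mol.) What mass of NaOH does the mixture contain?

n(HCl) = 0.04292 × 0.1400 = 6.009 × 10^-3 mol
Let x = n(NaOH), y = n(NaCl).
Titrant: 1x = 6.009 × 10^-3;  mass: 40.00x + 58.44y = 0.7091
Solving, x = 6.009 × 10^-3 mol, y = 8.021 × 10^-3 mol
mass of NaOH = 6.009 × 10^-3 × 40.00 = 0.2404 g

0.2404 g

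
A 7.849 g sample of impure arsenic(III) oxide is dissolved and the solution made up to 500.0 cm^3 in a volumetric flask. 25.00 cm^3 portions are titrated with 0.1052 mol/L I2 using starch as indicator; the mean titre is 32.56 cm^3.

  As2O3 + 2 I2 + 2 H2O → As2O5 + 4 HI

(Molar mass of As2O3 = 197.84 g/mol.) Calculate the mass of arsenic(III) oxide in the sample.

6.777 g

n(I2) per titration = 0.03256 × 0.1052 = 3.425 × 10^-3 mol
From the 1:2 ratio, n(As2O3) in each aliquot = 1/2 × 3.425 × 10^-3 = 1.713 × 10^-3 mol
n(As2O3) in the whole flask = 1.713 × 10^-3 × 500.0/25.00 = 0.03425 mol
mass of As2O3 = 0.03425 × 197.84 = 6.777 g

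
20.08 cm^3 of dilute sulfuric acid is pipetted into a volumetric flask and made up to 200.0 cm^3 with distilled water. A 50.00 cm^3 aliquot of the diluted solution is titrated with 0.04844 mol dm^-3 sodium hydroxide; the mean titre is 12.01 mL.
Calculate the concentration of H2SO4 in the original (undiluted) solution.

0.05794 mol/L

H2SO4 + 2 NaOH → Na2SO4 + 2 H2O
n(NaOH) = 0.01201 × 0.04844 = 5.818 × 10^-4 mol
From the 1:2 ratio, n(H2SO4) in the aliquot = 1/2 × 5.818 × 10^-4 = 2.909 × 10^-4 mol
[H2SO4]_dilute = 2.909 × 10^-4 / 0.05000 = 0.005818 mol/L
Dilution factor = 200.0 / 20.08 = 9.960
[H2SO4]_stock = 0.005818 × 9.960 = 0.05794 mol/L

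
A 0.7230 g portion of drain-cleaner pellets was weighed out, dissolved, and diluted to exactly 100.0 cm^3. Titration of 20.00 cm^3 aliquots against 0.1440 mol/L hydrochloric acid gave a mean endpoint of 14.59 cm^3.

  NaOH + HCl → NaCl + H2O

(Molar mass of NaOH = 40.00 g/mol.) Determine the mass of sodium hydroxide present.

n(HCl) per titration = 0.01459 × 0.1440 = 2.101 × 10^-3 mol
n(NaOH) in each aliquot = 2.101 × 10^-3 mol (1:1 ratio)
n(NaOH) in the whole flask = 2.101 × 10^-3 × 100.0/20.00 = 0.01050 mol
mass of NaOH = 0.01050 × 40.00 = 0.4202 g

0.4202 g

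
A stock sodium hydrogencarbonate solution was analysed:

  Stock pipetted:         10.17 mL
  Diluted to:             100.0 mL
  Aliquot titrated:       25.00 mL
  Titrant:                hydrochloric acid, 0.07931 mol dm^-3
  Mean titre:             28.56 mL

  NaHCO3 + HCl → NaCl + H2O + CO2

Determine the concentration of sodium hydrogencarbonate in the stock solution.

n(HCl) = 0.02856 × 0.07931 = 2.265 × 10^-3 mol
n(NaHCO3) in the aliquot = 2.265 × 10^-3 mol (1:1 ratio)
[NaHCO3]_dilute = 2.265 × 10^-3 / 0.02500 = 0.09060 mol/L
Dilution factor = 100.0 / 10.17 = 9.833
[NaHCO3]_stock = 0.09060 × 9.833 = 0.8909 mol/L

0.8909 mol/L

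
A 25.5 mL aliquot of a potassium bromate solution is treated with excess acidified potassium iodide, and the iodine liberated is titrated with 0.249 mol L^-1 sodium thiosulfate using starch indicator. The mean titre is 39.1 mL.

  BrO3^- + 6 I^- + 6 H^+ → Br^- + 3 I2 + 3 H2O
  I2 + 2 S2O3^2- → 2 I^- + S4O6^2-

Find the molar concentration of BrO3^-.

0.0636 mol/L

n(S2O3^2-) = 0.0391 × 0.249 = 9.74 × 10^-3 mol
n(I2) = n(S2O3^2-)/2 = 4.87 × 10^-3 mol
From the 1:3 ratio, n(BrO3^-) in the aliquot = 1/3 × 4.87 × 10^-3 = 1.62 × 10^-3 mol
[BrO3^-] = 1.62 × 10^-3 / 0.0255 = 0.0636 mol/L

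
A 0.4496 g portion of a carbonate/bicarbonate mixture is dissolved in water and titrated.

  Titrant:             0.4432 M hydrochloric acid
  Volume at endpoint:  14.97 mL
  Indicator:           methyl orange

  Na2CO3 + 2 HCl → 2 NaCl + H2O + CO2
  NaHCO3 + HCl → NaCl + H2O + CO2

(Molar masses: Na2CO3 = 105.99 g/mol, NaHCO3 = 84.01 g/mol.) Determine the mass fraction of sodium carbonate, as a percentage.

40.96 %

n(HCl) = 0.01497 × 0.4432 = 6.635 × 10^-3 mol
Let x = n(Na2CO3), y = n(NaHCO3).
Titrant: 2x + 1y = 6.635 × 10^-3;  mass: 105.99x + 84.01y = 0.4496
Solving, x = 1.738 × 10^-3 mol, y = 3.160 × 10^-3 mol
mass of Na2CO3 = 1.738 × 10^-3 × 105.99 = 0.1842 g
% Na2CO3 = 0.1842 / 0.4496 × 100 = 40.96 %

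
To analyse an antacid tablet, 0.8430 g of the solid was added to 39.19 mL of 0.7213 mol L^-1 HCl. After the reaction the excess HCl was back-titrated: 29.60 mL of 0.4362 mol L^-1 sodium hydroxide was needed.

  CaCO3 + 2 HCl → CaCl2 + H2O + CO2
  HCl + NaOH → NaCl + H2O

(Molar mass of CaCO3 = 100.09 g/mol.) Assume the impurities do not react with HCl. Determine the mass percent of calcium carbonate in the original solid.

n(HCl) added = 0.03919 × 0.7213 = 0.02827 mol
n(NaOH) used in back-titration = 0.02960 × 0.4362 = 0.01291 mol
n(HCl) left over = 0.01291 mol (1:1 ratio)
n(HCl) consumed by analyte = 0.02827 − 0.01291 = 0.01536 mol
From the 1:2 ratio, n(CaCO3) = 1/2 × 0.01536 = 7.678 × 10^-3 mol
mass of CaCO3 = 7.678 × 10^-3 × 100.09 = 0.7685 g
% CaCO3 = 0.7685 / 0.8430 × 100 = 91.16 %

91.16 %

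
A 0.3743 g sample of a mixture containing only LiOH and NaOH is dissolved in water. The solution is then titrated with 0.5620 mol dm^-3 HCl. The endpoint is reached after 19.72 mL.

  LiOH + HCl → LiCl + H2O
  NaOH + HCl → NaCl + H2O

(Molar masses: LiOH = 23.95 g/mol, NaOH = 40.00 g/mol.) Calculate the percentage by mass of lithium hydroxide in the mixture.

n(HCl) = 0.01972 × 0.5620 = 0.01108 mol
Let x = n(LiOH), y = n(NaOH).
Titrant: 1x + 1y = 0.01108;  mass: 23.95x + 40.00y = 0.3743
Solving, x = 4.299 × 10^-3 mol, y = 6.783 × 10^-3 mol
mass of LiOH = 4.299 × 10^-3 × 23.95 = 0.1030 g
% LiOH = 0.1030 / 0.3743 × 100 = 27.51 %

27.51 %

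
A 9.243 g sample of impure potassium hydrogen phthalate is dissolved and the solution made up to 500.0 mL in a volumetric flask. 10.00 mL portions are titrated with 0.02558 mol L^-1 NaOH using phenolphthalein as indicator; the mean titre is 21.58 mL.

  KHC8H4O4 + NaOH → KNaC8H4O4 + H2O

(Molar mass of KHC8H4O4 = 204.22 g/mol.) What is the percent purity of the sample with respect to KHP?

n(NaOH) per titration = 0.02158 × 0.02558 = 5.520 × 10^-4 mol
n(KHC8H4O4) in each aliquot = 5.520 × 10^-4 mol (1:1 ratio)
n(KHC8H4O4) in the whole flask = 5.520 × 10^-4 × 500.0/10.00 = 0.02760 mol
mass of KHC8H4O4 = 0.02760 × 204.22 = 5.637 g
% KHC8H4O4 = 5.637 / 9.243 × 100 = 60.98 %

60.98 %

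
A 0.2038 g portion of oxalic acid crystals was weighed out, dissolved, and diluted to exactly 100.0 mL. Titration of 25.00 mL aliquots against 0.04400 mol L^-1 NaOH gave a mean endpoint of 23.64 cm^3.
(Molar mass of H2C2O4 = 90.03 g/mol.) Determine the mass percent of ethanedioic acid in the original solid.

H2C2O4 + 2 NaOH → Na2C2O4 + 2 H2O
n(NaOH) per titration = 0.02364 × 0.04400 = 1.040 × 10^-3 mol
From the 1:2 ratio, n(H2C2O4) in each aliquot = 1/2 × 1.040 × 10^-3 = 5.201 × 10^-4 mol
n(H2C2O4) in the whole flask = 5.201 × 10^-4 × 100.0/25.00 = 2.080 × 10^-3 mol
mass of H2C2O4 = 2.080 × 10^-3 × 90.03 = 0.1873 g
% H2C2O4 = 0.1873 / 0.2038 × 100 = 91.90 %

91.90 %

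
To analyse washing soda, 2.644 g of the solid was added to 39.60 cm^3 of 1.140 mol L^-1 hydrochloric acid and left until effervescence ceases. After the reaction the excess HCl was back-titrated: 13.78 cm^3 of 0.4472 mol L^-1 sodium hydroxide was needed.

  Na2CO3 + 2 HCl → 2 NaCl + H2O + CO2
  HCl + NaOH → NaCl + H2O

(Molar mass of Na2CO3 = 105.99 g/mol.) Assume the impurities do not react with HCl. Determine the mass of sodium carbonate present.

2.066 g

n(HCl) added = 0.03960 × 1.140 = 0.04514 mol
n(NaOH) used in back-titration = 0.01378 × 0.4472 = 6.162 × 10^-3 mol
n(HCl) left over = 6.162 × 10^-3 mol (1:1 ratio)
n(HCl) consumed by analyte = 0.04514 − 6.162 × 10^-3 = 0.03898 mol
From the 1:2 ratio, n(Na2CO3) = 1/2 × 0.03898 = 0.01949 mol
mass of Na2CO3 = 0.01949 × 105.99 = 2.066 g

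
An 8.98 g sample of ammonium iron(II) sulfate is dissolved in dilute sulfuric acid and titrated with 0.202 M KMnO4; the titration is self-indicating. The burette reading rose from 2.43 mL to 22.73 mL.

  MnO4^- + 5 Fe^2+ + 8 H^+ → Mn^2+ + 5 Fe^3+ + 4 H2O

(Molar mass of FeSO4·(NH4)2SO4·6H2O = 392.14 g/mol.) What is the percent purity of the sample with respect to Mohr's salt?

89.5 %

n(KMnO4) = 0.0203 L × 0.202 mol/L = 4.10 × 10^-3 mol
From the 5:1 ratio, n(FeSO4·(NH4)2SO4·6H2O) = 5/1 × 4.10 × 10^-3 = 0.0205 mol
mass of FeSO4·(NH4)2SO4·6H2O = 0.0205 × 392.14 g/mol = 8.04 g
% FeSO4·(NH4)2SO4·6H2O = 8.04 / 8.98 × 100 = 89.5 %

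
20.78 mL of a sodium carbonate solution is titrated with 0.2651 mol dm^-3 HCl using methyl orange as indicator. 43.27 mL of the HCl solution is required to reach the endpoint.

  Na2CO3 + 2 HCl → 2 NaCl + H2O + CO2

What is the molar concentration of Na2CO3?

0.2760 mol/L

n(HCl) = 0.04327 L × 0.2651 mol/L = 0.01147 mol
From the 1:2 mole ratio, n(Na2CO3) = 1/2 × 0.01147 = 5.735 × 10^-3 mol
[Na2CO3] = 5.735 × 10^-3 mol / 0.02078 L = 0.2760 mol/L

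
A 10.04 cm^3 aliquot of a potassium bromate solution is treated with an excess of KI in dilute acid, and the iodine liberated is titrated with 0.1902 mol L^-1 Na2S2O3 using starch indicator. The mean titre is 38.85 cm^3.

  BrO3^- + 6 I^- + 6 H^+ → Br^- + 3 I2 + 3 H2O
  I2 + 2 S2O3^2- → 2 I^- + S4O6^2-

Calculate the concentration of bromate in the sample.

0.1227 mol/L

n(S2O3^2-) = 0.03885 × 0.1902 = 7.389 × 10^-3 mol
n(I2) = n(S2O3^2-)/2 = 3.695 × 10^-3 mol
From the 1:3 ratio, n(BrO3^-) in the aliquot = 1/3 × 3.695 × 10^-3 = 1.232 × 10^-3 mol
[BrO3^-] = 1.232 × 10^-3 / 0.01004 = 0.1227 mol/L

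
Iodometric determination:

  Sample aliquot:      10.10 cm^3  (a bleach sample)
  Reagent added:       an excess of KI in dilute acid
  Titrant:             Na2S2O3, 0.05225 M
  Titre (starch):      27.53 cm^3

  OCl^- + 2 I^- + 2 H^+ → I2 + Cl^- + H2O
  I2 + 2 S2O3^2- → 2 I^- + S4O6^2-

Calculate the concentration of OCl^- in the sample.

n(S2O3^2-) = 0.02753 × 0.05225 = 1.438 × 10^-3 mol
n(I2) = n(S2O3^2-)/2 = 7.192 × 10^-4 mol
n(OCl^-) in the aliquot = 7.192 × 10^-4 mol (1:1 ratio)
[OCl^-] = 7.192 × 10^-4 / 0.01010 = 0.07121 mol/L

0.07121 M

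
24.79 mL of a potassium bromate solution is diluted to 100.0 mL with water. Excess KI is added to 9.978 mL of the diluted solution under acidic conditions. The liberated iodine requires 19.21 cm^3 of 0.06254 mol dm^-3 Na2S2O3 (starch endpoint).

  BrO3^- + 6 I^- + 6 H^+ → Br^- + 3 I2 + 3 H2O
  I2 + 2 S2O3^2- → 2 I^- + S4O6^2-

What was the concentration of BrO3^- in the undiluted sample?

n(S2O3^2-) = 0.01921 × 0.06254 = 1.201 × 10^-3 mol
n(I2) = n(S2O3^2-)/2 = 6.007 × 10^-4 mol
From the 1:3 ratio, n(BrO3^-) in the aliquot = 1/3 × 6.007 × 10^-4 = 2.002 × 10^-4 mol
[BrO3^-]_dilute = 2.002 × 10^-4 / 0.009978 = 0.02007 mol/L
[BrO3^-]_original = 0.02007 × 100.0/24.79 = 0.08095 mol/L

0.08095 mol/L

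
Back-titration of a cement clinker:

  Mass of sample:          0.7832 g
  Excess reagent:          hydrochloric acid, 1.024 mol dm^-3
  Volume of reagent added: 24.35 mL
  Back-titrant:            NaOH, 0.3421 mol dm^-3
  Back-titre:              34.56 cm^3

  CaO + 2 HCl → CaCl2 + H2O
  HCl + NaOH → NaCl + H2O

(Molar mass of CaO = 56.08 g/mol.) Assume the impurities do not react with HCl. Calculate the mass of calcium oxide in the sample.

n(HCl) added = 0.02435 × 1.024 = 0.02493 mol
n(NaOH) used in back-titration = 0.03456 × 0.3421 = 0.01182 mol
n(HCl) left over = 0.01182 mol (1:1 ratio)
n(HCl) consumed by analyte = 0.02493 − 0.01182 = 0.01311 mol
From the 1:2 ratio, n(CaO) = 1/2 × 0.01311 = 6.556 × 10^-3 mol
mass of CaO = 6.556 × 10^-3 × 56.08 = 0.3676 g

0.3676 g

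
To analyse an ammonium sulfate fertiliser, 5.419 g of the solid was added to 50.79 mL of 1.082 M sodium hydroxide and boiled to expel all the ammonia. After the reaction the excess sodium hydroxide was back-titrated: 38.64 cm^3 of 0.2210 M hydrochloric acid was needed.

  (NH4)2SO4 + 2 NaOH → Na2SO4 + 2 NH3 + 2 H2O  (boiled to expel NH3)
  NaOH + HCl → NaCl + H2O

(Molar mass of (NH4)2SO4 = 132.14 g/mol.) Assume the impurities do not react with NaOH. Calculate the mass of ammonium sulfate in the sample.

n(NaOH) added = 0.05079 × 1.082 = 0.05495 mol
n(HCl) used in back-titration = 0.03864 × 0.2210 = 8.539 × 10^-3 mol
n(NaOH) left over = 8.539 × 10^-3 mol (1:1 ratio)
n(NaOH) consumed by analyte = 0.05495 − 8.539 × 10^-3 = 0.04642 mol
From the 1:2 ratio, n((NH4)2SO4) = 1/2 × 0.04642 = 0.02321 mol
mass of (NH4)2SO4 = 0.02321 × 132.14 = 3.067 g

3.067 g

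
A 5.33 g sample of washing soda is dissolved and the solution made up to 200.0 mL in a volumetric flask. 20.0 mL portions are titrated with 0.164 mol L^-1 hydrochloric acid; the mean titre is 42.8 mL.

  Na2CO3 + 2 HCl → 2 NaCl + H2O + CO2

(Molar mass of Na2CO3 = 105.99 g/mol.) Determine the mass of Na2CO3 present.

3.72 g

n(HCl) per titration = 0.0428 × 0.164 = 7.02 × 10^-3 mol
From the 1:2 ratio, n(Na2CO3) in each aliquot = 1/2 × 7.02 × 10^-3 = 3.51 × 10^-3 mol
n(Na2CO3) in the whole flask = 3.51 × 10^-3 × 200.0/20.0 = 0.0351 mol
mass of Na2CO3 = 0.0351 × 105.99 = 3.72 g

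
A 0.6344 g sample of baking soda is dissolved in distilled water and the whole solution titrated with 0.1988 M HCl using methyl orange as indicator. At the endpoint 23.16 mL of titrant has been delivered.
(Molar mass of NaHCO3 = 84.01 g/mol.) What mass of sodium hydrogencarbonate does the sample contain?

NaHCO3 + HCl → NaCl + H2O + CO2
n(HCl) = 0.02316 L × 0.1988 mol/L = 4.604 × 10^-3 mol
n(NaHCO3) = 4.604 × 10^-3 mol (1:1 ratio)
mass of NaHCO3 = 4.604 × 10^-3 × 84.01 g/mol = 0.3868 g

0.3868 g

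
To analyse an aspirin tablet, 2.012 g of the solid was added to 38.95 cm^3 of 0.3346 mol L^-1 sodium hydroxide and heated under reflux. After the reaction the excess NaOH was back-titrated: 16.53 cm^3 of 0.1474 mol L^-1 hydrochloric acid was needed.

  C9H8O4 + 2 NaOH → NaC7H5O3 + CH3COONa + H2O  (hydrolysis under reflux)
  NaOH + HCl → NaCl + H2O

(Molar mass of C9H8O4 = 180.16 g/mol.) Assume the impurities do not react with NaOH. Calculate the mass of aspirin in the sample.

n(NaOH) added = 0.03895 × 0.3346 = 0.01303 mol
n(HCl) used in back-titration = 0.01653 × 0.1474 = 2.437 × 10^-3 mol
n(NaOH) left over = 2.437 × 10^-3 mol (1:1 ratio)
n(NaOH) consumed by analyte = 0.01303 − 2.437 × 10^-3 = 0.01060 mol
From the 1:2 ratio, n(C9H8O4) = 1/2 × 0.01060 = 5.298 × 10^-3 mol
mass of C9H8O4 = 5.298 × 10^-3 × 180.16 = 0.9545 g

0.9545 g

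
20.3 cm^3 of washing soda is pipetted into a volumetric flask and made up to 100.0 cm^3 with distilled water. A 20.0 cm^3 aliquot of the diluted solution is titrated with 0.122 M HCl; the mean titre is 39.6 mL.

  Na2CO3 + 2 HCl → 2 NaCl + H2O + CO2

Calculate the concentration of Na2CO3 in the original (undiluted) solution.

n(HCl) = 0.0396 × 0.122 = 4.83 × 10^-3 mol
From the 1:2 ratio, n(Na2CO3) in the aliquot = 1/2 × 4.83 × 10^-3 = 2.42 × 10^-3 mol
[Na2CO3]_dilute = 2.42 × 10^-3 / 0.0200 = 0.121 mol/L
Dilution factor = 100.0 / 20.3 = 4.926
[Na2CO3]_stock = 0.121 × 4.926 = 0.595 mol/L

0.595 M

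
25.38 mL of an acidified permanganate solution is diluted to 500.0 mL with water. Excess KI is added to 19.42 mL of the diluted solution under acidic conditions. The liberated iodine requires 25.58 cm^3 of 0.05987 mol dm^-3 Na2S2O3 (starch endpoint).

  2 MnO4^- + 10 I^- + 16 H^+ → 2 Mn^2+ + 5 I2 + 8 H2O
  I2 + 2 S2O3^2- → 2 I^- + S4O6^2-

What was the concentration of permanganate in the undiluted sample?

0.3107 mol/L

n(S2O3^2-) = 0.02558 × 0.05987 = 1.531 × 10^-3 mol
n(I2) = n(S2O3^2-)/2 = 7.657 × 10^-4 mol
From the 2:5 ratio, n(MnO4^-) in the aliquot = 2/5 × 7.657 × 10^-4 = 3.063 × 10^-4 mol
[MnO4^-]_dilute = 3.063 × 10^-4 / 0.01942 = 0.01577 mol/L
[MnO4^-]_original = 0.01577 × 500.0/25.38 = 0.3107 mol/L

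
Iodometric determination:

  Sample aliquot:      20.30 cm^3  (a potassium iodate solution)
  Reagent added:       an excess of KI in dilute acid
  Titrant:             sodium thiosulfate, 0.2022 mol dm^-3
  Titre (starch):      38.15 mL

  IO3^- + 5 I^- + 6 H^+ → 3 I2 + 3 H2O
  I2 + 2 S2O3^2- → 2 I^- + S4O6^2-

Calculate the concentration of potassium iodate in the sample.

0.06333 mol/L

n(S2O3^2-) = 0.03815 × 0.2022 = 7.714 × 10^-3 mol
n(I2) = n(S2O3^2-)/2 = 3.857 × 10^-3 mol
From the 1:3 ratio, n(IO3^-) in the aliquot = 1/3 × 3.857 × 10^-3 = 1.286 × 10^-3 mol
[IO3^-] = 1.286 × 10^-3 / 0.02030 = 0.06333 mol/L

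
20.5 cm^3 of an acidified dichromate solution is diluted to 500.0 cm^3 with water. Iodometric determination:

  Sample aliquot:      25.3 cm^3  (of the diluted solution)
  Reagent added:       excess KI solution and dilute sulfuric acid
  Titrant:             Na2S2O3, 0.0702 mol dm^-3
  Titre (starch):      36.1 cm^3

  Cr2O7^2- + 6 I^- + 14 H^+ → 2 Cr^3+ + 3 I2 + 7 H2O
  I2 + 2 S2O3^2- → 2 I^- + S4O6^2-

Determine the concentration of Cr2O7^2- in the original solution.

n(S2O3^2-) = 0.0361 × 0.0702 = 2.53 × 10^-3 mol
n(I2) = n(S2O3^2-)/2 = 1.27 × 10^-3 mol
From the 1:3 ratio, n(Cr2O7^2-) in the aliquot = 1/3 × 1.27 × 10^-3 = 4.22 × 10^-4 mol
[Cr2O7^2-]_dilute = 4.22 × 10^-4 / 0.0253 = 0.0167 mol/L
[Cr2O7^2-]_original = 0.0167 × 500.0/20.5 = 0.407 mol/L

0.407 mol/L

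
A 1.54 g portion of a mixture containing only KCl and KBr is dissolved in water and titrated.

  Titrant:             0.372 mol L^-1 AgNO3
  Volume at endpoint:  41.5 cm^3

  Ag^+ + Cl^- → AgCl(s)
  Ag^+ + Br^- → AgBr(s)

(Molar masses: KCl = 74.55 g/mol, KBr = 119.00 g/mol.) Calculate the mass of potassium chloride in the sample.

0.498 g

n(AgNO3) = 0.0415 × 0.372 = 0.0154 mol
Let x = n(KCl), y = n(KBr).
Titrant: 1x + 1y = 0.0154;  mass: 74.55x + 119.00y = 1.54
Solving, x = 6.68 × 10^-3 mol, y = 8.75 × 10^-3 mol
mass of KCl = 6.68 × 10^-3 × 74.55 = 0.498 g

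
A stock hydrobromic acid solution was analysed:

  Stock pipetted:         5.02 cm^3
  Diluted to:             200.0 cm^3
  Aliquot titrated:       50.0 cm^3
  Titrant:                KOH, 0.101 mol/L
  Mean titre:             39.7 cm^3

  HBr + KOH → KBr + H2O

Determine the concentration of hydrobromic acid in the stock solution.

n(KOH) = 0.0397 × 0.101 = 4.01 × 10^-3 mol
n(HBr) in the aliquot = 4.01 × 10^-3 mol (1:1 ratio)
[HBr]_dilute = 4.01 × 10^-3 / 0.0500 = 0.0802 mol/L
Dilution factor = 200.0 / 5.02 = 39.84
[HBr]_stock = 0.0802 × 39.84 = 3.19 mol/L

3.19 mol/L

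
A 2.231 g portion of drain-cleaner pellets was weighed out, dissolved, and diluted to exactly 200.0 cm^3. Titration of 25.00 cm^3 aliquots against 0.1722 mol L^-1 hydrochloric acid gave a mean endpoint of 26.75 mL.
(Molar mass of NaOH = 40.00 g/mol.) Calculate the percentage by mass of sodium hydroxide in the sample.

NaOH + HCl → NaCl + H2O
n(HCl) per titration = 0.02675 × 0.1722 = 4.606 × 10^-3 mol
n(NaOH) in each aliquot = 4.606 × 10^-3 mol (1:1 ratio)
n(NaOH) in the whole flask = 4.606 × 10^-3 × 200.0/25.00 = 0.03685 mol
mass of NaOH = 0.03685 × 40.00 = 1.474 g
% NaOH = 1.474 / 2.231 × 100 = 66.07 %

66.07 %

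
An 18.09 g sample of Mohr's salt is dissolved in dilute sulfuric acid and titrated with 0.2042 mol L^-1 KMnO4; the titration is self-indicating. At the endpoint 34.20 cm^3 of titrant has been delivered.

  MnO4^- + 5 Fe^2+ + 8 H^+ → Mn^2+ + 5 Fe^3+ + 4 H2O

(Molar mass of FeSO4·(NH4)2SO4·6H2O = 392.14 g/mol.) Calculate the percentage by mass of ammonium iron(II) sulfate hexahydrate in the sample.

n(KMnO4) = 0.03420 L × 0.2042 mol/L = 6.984 × 10^-3 mol
From the 5:1 ratio, n(FeSO4·(NH4)2SO4·6H2O) = 5/1 × 6.984 × 10^-3 = 0.03492 mol
mass of FeSO4·(NH4)2SO4·6H2O = 0.03492 × 392.14 g/mol = 13.69 g
% FeSO4·(NH4)2SO4·6H2O = 13.69 / 18.09 × 100 = 75.69 %

75.69 %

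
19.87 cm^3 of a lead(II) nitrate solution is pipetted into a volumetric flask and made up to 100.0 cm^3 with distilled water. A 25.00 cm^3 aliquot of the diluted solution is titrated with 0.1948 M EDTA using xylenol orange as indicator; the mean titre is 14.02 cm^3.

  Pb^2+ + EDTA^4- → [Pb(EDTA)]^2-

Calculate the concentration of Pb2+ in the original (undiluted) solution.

0.5498 M

n(EDTA) = 0.01402 × 0.1948 = 2.731 × 10^-3 mol
n(Pb2+) in the aliquot = 2.731 × 10^-3 mol (1:1 ratio)
[Pb2+]_dilute = 2.731 × 10^-3 / 0.02500 = 0.1092 mol/L
Dilution factor = 100.0 / 19.87 = 5.033
[Pb2+]_stock = 0.1092 × 5.033 = 0.5498 mol/L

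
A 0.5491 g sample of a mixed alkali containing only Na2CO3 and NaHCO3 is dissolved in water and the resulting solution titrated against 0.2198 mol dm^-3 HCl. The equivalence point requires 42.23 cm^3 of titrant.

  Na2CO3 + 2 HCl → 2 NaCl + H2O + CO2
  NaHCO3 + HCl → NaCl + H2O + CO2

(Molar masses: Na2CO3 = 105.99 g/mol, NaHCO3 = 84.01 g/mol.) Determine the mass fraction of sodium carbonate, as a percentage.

n(HCl) = 0.04223 × 0.2198 = 9.282 × 10^-3 mol
Let x = n(Na2CO3), y = n(NaHCO3).
Titrant: 2x + 1y = 9.282 × 10^-3;  mass: 105.99x + 84.01y = 0.5491
Solving, x = 3.719 × 10^-3 mol, y = 1.844 × 10^-3 mol
mass of Na2CO3 = 3.719 × 10^-3 × 105.99 = 0.3942 g
% Na2CO3 = 0.3942 / 0.5491 × 100 = 71.79 %

71.79 %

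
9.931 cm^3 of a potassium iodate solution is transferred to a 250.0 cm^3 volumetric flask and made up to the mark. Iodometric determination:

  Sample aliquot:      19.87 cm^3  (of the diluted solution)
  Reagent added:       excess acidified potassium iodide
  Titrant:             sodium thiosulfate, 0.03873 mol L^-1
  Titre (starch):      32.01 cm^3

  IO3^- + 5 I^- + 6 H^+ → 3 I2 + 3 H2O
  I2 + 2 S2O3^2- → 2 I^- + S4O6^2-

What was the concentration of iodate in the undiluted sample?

n(S2O3^2-) = 0.03201 × 0.03873 = 1.240 × 10^-3 mol
n(I2) = n(S2O3^2-)/2 = 6.199 × 10^-4 mol
From the 1:3 ratio, n(IO3^-) in the aliquot = 1/3 × 6.199 × 10^-4 = 2.066 × 10^-4 mol
[IO3^-]_dilute = 2.066 × 10^-4 / 0.01987 = 0.01040 mol/L
[IO3^-]_original = 0.01040 × 250.0/9.931 = 0.2618 mol/L

0.2618 mol/L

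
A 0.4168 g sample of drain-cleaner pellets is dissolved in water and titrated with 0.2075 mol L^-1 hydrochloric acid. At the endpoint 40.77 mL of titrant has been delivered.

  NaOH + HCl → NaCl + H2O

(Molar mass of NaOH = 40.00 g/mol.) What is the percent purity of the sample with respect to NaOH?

n(HCl) = 0.04077 L × 0.2075 mol/L = 8.460 × 10^-3 mol
n(NaOH) = 8.460 × 10^-3 mol (1:1 ratio)
mass of NaOH = 8.460 × 10^-3 × 40.00 g/mol = 0.3384 g
% NaOH = 0.3384 / 0.4168 × 100 = 81.19 %

81.19 %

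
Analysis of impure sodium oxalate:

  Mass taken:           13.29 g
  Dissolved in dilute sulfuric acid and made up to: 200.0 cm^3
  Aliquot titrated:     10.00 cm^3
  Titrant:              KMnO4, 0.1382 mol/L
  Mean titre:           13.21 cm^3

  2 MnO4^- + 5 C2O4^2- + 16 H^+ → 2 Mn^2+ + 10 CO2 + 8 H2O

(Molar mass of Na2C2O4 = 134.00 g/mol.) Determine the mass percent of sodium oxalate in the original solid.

n(KMnO4) per titration = 0.01321 × 0.1382 = 1.826 × 10^-3 mol
From the 5:2 ratio, n(Na2C2O4) in each aliquot = 5/2 × 1.826 × 10^-3 = 4.564 × 10^-3 mol
n(Na2C2O4) in the whole flask = 4.564 × 10^-3 × 200.0/10.00 = 0.09128 mol
mass of Na2C2O4 = 0.09128 × 134.00 = 12.23 g
% Na2C2O4 = 12.23 / 13.29 × 100 = 92.04 %

92.04 %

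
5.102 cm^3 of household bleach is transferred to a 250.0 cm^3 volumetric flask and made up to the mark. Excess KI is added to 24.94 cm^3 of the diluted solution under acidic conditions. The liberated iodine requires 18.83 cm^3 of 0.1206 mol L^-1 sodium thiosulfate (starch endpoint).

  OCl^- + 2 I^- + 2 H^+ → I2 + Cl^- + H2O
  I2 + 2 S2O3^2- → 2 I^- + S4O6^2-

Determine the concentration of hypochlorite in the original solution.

2.231 mol/L

n(S2O3^2-) = 0.01883 × 0.1206 = 2.271 × 10^-3 mol
n(I2) = n(S2O3^2-)/2 = 1.135 × 10^-3 mol
n(OCl^-) in the aliquot = 1.135 × 10^-3 mol (1:1 ratio)
[OCl^-]_dilute = 1.135 × 10^-3 / 0.02494 = 0.04553 mol/L
[OCl^-]_original = 0.04553 × 250.0/5.102 = 2.231 mol/L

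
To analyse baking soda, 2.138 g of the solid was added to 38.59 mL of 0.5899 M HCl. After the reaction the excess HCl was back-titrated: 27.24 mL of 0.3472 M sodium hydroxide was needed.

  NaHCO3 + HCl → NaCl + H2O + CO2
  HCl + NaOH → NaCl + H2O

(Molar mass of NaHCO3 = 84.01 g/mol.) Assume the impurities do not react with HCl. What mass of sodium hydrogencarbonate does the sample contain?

1.118 g

n(HCl) added = 0.03859 × 0.5899 = 0.02276 mol
n(NaOH) used in back-titration = 0.02724 × 0.3472 = 9.458 × 10^-3 mol
n(HCl) left over = 9.458 × 10^-3 mol (1:1 ratio)
n(HCl) consumed by analyte = 0.02276 − 9.458 × 10^-3 = 0.01331 mol
n(NaHCO3) = 0.01331 mol (1:1 ratio)
mass of NaHCO3 = 0.01331 × 84.01 = 1.118 g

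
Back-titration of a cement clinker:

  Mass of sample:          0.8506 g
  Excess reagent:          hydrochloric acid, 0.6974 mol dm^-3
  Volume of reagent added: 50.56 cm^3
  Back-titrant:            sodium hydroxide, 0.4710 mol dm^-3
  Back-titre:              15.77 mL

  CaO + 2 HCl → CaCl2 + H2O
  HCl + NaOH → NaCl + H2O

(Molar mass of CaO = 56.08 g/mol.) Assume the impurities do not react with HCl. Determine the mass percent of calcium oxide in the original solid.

91.75 %

n(HCl) added = 0.05056 × 0.6974 = 0.03526 mol
n(NaOH) used in back-titration = 0.01577 × 0.4710 = 7.428 × 10^-3 mol
n(HCl) left over = 7.428 × 10^-3 mol (1:1 ratio)
n(HCl) consumed by analyte = 0.03526 − 7.428 × 10^-3 = 0.02783 mol
From the 1:2 ratio, n(CaO) = 1/2 × 0.02783 = 0.01392 mol
mass of CaO = 0.01392 × 56.08 = 0.7804 g
% CaO = 0.7804 / 0.8506 × 100 = 91.75 %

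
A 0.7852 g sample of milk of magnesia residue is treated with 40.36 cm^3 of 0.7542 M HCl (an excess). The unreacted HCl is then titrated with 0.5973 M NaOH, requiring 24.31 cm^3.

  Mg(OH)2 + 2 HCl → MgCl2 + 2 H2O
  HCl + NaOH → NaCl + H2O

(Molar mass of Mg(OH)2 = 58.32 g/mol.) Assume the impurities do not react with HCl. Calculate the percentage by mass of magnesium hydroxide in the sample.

n(HCl) added = 0.04036 × 0.7542 = 0.03044 mol
n(NaOH) used in back-titration = 0.02431 × 0.5973 = 0.01452 mol
n(HCl) left over = 0.01452 mol (1:1 ratio)
n(HCl) consumed by analyte = 0.03044 − 0.01452 = 0.01592 mol
From the 1:2 ratio, n(Mg(OH)2) = 1/2 × 0.01592 = 7.960 × 10^-3 mol
mass of Mg(OH)2 = 7.960 × 10^-3 × 58.32 = 0.4642 g
% Mg(OH)2 = 0.4642 / 0.7852 × 100 = 59.12 %

59.12 %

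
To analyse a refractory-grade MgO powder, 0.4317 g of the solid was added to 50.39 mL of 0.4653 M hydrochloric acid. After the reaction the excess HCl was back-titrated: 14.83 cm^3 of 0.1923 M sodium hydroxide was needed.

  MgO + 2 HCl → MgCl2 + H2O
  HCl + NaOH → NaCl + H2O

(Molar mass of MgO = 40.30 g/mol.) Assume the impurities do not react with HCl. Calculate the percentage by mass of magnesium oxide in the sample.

n(HCl) added = 0.05039 × 0.4653 = 0.02345 mol
n(NaOH) used in back-titration = 0.01483 × 0.1923 = 2.852 × 10^-3 mol
n(HCl) left over = 2.852 × 10^-3 mol (1:1 ratio)
n(HCl) consumed by analyte = 0.02345 − 2.852 × 10^-3 = 0.02059 mol
From the 1:2 ratio, n(MgO) = 1/2 × 0.02059 = 0.01030 mol
mass of MgO = 0.01030 × 40.30 = 0.4150 g
% MgO = 0.4150 / 0.4317 × 100 = 96.13 %

96.13 %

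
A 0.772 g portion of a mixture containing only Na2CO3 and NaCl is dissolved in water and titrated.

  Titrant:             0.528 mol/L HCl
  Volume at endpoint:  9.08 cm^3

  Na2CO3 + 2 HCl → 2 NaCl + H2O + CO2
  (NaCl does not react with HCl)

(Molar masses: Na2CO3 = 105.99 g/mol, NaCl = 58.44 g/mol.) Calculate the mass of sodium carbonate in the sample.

n(HCl) = 0.00908 × 0.528 = 4.79 × 10^-3 mol
Let x = n(Na2CO3), y = n(NaCl).
Titrant: 2x = 4.79 × 10^-3;  mass: 105.99x + 58.44y = 0.772
Solving, x = 2.40 × 10^-3 mol, y = 8.86 × 10^-3 mol
mass of Na2CO3 = 2.40 × 10^-3 × 105.99 = 0.254 g

0.254 g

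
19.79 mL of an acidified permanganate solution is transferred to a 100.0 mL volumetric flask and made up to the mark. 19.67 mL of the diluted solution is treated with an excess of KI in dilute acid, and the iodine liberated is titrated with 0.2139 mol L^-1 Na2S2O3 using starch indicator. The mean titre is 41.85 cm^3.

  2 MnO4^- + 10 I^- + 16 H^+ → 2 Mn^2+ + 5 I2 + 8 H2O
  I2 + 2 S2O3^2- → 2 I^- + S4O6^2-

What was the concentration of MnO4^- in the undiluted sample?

n(S2O3^2-) = 0.04185 × 0.2139 = 8.952 × 10^-3 mol
n(I2) = n(S2O3^2-)/2 = 4.476 × 10^-3 mol
From the 2:5 ratio, n(MnO4^-) in the aliquot = 2/5 × 4.476 × 10^-3 = 1.790 × 10^-3 mol
[MnO4^-]_dilute = 1.790 × 10^-3 / 0.01967 = 0.09102 mol/L
[MnO4^-]_original = 0.09102 × 100.0/19.79 = 0.4599 mol/L

0.4599 mol/L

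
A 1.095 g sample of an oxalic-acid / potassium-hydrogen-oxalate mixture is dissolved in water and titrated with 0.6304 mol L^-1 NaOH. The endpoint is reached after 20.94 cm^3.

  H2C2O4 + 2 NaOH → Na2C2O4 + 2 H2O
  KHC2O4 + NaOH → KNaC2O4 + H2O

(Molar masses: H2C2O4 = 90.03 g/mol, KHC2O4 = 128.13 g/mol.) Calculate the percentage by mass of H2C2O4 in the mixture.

n(NaOH) = 0.02094 × 0.6304 = 0.01320 mol
Let x = n(H2C2O4), y = n(KHC2O4).
Titrant: 2x + 1y = 0.01320;  mass: 90.03x + 128.13y = 1.095
Solving, x = 3.588 × 10^-3 mol, y = 6.025 × 10^-3 mol
mass of H2C2O4 = 3.588 × 10^-3 × 90.03 = 0.3230 g
% H2C2O4 = 0.3230 / 1.095 × 100 = 29.50 %

29.50 %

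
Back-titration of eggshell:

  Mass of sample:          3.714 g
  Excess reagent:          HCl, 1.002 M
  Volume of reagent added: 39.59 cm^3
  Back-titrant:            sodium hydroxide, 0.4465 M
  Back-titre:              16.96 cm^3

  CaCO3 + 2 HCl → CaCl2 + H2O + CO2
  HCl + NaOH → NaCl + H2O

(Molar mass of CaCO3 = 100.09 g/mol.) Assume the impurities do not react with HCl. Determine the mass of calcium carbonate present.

n(HCl) added = 0.03959 × 1.002 = 0.03967 mol
n(NaOH) used in back-titration = 0.01696 × 0.4465 = 7.573 × 10^-3 mol
n(HCl) left over = 7.573 × 10^-3 mol (1:1 ratio)
n(HCl) consumed by analyte = 0.03967 − 7.573 × 10^-3 = 0.03210 mol
From the 1:2 ratio, n(CaCO3) = 1/2 × 0.03210 = 0.01605 mol
mass of CaCO3 = 0.01605 × 100.09 = 1.606 g

1.606 g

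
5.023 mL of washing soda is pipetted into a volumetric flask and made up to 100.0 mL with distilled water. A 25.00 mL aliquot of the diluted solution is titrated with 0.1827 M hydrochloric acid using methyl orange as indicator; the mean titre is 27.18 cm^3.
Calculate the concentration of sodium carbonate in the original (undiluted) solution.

Na2CO3 + 2 HCl → 2 NaCl + H2O + CO2
n(HCl) = 0.02718 × 0.1827 = 4.966 × 10^-3 mol
From the 1:2 ratio, n(Na2CO3) in the aliquot = 1/2 × 4.966 × 10^-3 = 2.483 × 10^-3 mol
[Na2CO3]_dilute = 2.483 × 10^-3 / 0.02500 = 0.09932 mol/L
Dilution factor = 100.0 / 5.023 = 19.91
[Na2CO3]_stock = 0.09932 × 19.91 = 1.977 mol/L

1.977 M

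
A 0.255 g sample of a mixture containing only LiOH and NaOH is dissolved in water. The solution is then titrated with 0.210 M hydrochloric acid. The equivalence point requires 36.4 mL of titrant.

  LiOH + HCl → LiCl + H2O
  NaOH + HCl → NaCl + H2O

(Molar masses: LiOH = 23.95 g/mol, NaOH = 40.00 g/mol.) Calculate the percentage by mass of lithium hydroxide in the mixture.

n(HCl) = 0.0364 × 0.210 = 7.64 × 10^-3 mol
Let x = n(LiOH), y = n(NaOH).
Titrant: 1x + 1y = 7.64 × 10^-3;  mass: 23.95x + 40.00y = 0.255
Solving, x = 3.16 × 10^-3 mol, y = 4.48 × 10^-3 mol
mass of LiOH = 3.16 × 10^-3 × 23.95 = 0.0757 g
% LiOH = 0.0757 / 0.255 × 100 = 29.7 %

29.7 %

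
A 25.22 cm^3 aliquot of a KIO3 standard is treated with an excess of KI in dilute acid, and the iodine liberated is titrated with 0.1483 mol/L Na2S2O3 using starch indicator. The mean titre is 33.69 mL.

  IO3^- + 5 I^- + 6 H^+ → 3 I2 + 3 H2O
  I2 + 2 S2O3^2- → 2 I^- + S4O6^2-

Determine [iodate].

0.03302 mol/L

n(S2O3^2-) = 0.03369 × 0.1483 = 4.996 × 10^-3 mol
n(I2) = n(S2O3^2-)/2 = 2.498 × 10^-3 mol
From the 1:3 ratio, n(IO3^-) in the aliquot = 1/3 × 2.498 × 10^-3 = 8.327 × 10^-4 mol
[IO3^-] = 8.327 × 10^-4 / 0.02522 = 0.03302 mol/L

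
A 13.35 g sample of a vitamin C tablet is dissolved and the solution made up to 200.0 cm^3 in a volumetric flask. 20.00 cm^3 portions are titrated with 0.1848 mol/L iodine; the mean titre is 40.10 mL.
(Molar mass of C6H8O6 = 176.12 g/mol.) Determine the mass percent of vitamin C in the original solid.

C6H8O6 + I2 → C6H6O6 + 2 HI
n(I2) per titration = 0.04010 × 0.1848 = 7.410 × 10^-3 mol
n(C6H8O6) in each aliquot = 7.410 × 10^-3 mol (1:1 ratio)
n(C6H8O6) in the whole flask = 7.410 × 10^-3 × 200.0/20.00 = 0.07410 mol
mass of C6H8O6 = 0.07410 × 176.12 = 13.05 g
% C6H8O6 = 13.05 / 13.35 × 100 = 97.76 %

97.76 %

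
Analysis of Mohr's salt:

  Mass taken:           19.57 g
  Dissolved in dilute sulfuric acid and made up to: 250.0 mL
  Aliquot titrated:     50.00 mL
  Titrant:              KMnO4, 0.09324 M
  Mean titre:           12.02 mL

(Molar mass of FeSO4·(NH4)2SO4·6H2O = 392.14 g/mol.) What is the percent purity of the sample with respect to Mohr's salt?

MnO4^- + 5 Fe^2+ + 8 H^+ → Mn^2+ + 5 Fe^3+ + 4 H2O
n(KMnO4) per titration = 0.01202 × 0.09324 = 1.121 × 10^-3 mol
From the 5:1 ratio, n(FeSO4·(NH4)2SO4·6H2O) in each aliquot = 5/1 × 1.121 × 10^-3 = 5.604 × 10^-3 mol
n(FeSO4·(NH4)2SO4·6H2O) in the whole flask = 5.604 × 10^-3 × 250.0/50.00 = 0.02802 mol
mass of FeSO4·(NH4)2SO4·6H2O = 0.02802 × 392.14 = 10.99 g
% FeSO4·(NH4)2SO4·6H2O = 10.99 / 19.57 × 100 = 56.14 %

56.14 %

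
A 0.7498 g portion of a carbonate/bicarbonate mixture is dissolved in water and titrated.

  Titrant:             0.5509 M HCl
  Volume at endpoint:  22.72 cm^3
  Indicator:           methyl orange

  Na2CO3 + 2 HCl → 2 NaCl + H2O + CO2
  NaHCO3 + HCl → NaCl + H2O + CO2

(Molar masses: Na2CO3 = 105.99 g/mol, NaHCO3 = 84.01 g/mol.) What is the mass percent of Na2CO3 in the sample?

68.75 %

n(HCl) = 0.02272 × 0.5509 = 0.01252 mol
Let x = n(Na2CO3), y = n(NaHCO3).
Titrant: 2x + 1y = 0.01252;  mass: 105.99x + 84.01y = 0.7498
Solving, x = 4.864 × 10^-3 mol, y = 2.789 × 10^-3 mol
mass of Na2CO3 = 4.864 × 10^-3 × 105.99 = 0.5155 g
% Na2CO3 = 0.5155 / 0.7498 × 100 = 68.75 %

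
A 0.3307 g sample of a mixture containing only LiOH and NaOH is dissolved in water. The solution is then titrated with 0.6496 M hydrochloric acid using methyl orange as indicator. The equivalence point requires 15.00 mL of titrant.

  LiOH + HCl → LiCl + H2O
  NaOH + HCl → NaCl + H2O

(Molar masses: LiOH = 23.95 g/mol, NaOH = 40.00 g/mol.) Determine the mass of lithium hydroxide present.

0.08813 g

n(HCl) = 0.01500 × 0.6496 = 9.744 × 10^-3 mol
Let x = n(LiOH), y = n(NaOH).
Titrant: 1x + 1y = 9.744 × 10^-3;  mass: 23.95x + 40.00y = 0.3307
Solving, x = 3.680 × 10^-3 mol, y = 6.064 × 10^-3 mol
mass of LiOH = 3.680 × 10^-3 × 23.95 = 0.08813 g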